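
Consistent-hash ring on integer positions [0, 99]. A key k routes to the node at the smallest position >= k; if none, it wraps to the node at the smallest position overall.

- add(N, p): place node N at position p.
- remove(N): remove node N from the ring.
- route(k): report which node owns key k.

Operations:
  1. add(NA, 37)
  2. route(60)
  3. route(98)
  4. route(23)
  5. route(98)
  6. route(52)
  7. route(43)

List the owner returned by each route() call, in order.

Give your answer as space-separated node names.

Op 1: add NA@37 -> ring=[37:NA]
Op 2: route key 60: none >= 60, wrap to smallest pos 37 -> NA
Op 3: route key 98: none >= 98, wrap to smallest pos 37 -> NA
Op 4: route key 23: smallest pos >= 23 is 37 -> NA
Op 5: route key 98: none >= 98, wrap to smallest pos 37 -> NA
Op 6: route key 52: none >= 52, wrap to smallest pos 37 -> NA
Op 7: route key 43: none >= 43, wrap to smallest pos 37 -> NA

Answer: NA NA NA NA NA NA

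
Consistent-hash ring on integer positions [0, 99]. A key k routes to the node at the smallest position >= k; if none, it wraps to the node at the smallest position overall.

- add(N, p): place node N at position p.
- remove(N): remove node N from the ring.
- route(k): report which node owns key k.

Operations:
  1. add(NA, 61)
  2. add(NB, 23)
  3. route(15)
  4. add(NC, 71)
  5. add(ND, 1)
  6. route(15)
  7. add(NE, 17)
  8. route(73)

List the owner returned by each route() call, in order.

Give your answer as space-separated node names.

Answer: NB NB ND

Derivation:
Op 1: add NA@61 -> ring=[61:NA]
Op 2: add NB@23 -> ring=[23:NB,61:NA]
Op 3: route key 15: smallest pos >= 15 is 23 -> NB
Op 4: add NC@71 -> ring=[23:NB,61:NA,71:NC]
Op 5: add ND@1 -> ring=[1:ND,23:NB,61:NA,71:NC]
Op 6: route key 15: smallest pos >= 15 is 23 -> NB
Op 7: add NE@17 -> ring=[1:ND,17:NE,23:NB,61:NA,71:NC]
Op 8: route key 73: none >= 73, wrap to smallest pos 1 -> ND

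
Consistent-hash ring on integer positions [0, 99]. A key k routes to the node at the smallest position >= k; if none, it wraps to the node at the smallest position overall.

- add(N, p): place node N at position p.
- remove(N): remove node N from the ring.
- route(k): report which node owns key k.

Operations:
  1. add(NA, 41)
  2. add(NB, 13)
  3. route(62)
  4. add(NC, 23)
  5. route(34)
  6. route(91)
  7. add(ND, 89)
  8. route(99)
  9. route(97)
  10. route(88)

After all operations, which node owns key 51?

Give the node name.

Answer: ND

Derivation:
Op 1: add NA@41 -> ring=[41:NA]
Op 2: add NB@13 -> ring=[13:NB,41:NA]
Op 3: route key 62: none >= 62, wrap to smallest pos 13 -> NB
Op 4: add NC@23 -> ring=[13:NB,23:NC,41:NA]
Op 5: route key 34: smallest pos >= 34 is 41 -> NA
Op 6: route key 91: none >= 91, wrap to smallest pos 13 -> NB
Op 7: add ND@89 -> ring=[13:NB,23:NC,41:NA,89:ND]
Op 8: route key 99: none >= 99, wrap to smallest pos 13 -> NB
Op 9: route key 97: none >= 97, wrap to smallest pos 13 -> NB
Op 10: route key 88: smallest pos >= 88 is 89 -> ND
Final route key 51: smallest pos >= 51 is 89 -> ND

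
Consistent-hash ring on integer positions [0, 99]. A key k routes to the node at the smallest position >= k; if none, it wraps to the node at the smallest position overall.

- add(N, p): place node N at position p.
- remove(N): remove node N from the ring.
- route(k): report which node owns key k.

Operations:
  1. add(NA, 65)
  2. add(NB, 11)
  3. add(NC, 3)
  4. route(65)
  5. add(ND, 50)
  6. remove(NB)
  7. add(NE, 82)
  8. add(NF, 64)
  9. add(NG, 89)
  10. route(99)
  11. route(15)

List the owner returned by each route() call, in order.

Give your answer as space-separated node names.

Answer: NA NC ND

Derivation:
Op 1: add NA@65 -> ring=[65:NA]
Op 2: add NB@11 -> ring=[11:NB,65:NA]
Op 3: add NC@3 -> ring=[3:NC,11:NB,65:NA]
Op 4: route key 65: smallest pos >= 65 is 65 -> NA
Op 5: add ND@50 -> ring=[3:NC,11:NB,50:ND,65:NA]
Op 6: remove NB -> ring=[3:NC,50:ND,65:NA]
Op 7: add NE@82 -> ring=[3:NC,50:ND,65:NA,82:NE]
Op 8: add NF@64 -> ring=[3:NC,50:ND,64:NF,65:NA,82:NE]
Op 9: add NG@89 -> ring=[3:NC,50:ND,64:NF,65:NA,82:NE,89:NG]
Op 10: route key 99: none >= 99, wrap to smallest pos 3 -> NC
Op 11: route key 15: smallest pos >= 15 is 50 -> ND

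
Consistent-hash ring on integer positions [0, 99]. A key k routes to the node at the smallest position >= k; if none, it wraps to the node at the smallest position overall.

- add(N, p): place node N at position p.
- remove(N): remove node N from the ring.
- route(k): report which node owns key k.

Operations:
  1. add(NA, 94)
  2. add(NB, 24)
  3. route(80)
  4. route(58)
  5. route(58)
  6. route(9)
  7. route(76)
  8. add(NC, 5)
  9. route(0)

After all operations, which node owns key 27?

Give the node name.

Answer: NA

Derivation:
Op 1: add NA@94 -> ring=[94:NA]
Op 2: add NB@24 -> ring=[24:NB,94:NA]
Op 3: route key 80: smallest pos >= 80 is 94 -> NA
Op 4: route key 58: smallest pos >= 58 is 94 -> NA
Op 5: route key 58: smallest pos >= 58 is 94 -> NA
Op 6: route key 9: smallest pos >= 9 is 24 -> NB
Op 7: route key 76: smallest pos >= 76 is 94 -> NA
Op 8: add NC@5 -> ring=[5:NC,24:NB,94:NA]
Op 9: route key 0: smallest pos >= 0 is 5 -> NC
Final route key 27: smallest pos >= 27 is 94 -> NA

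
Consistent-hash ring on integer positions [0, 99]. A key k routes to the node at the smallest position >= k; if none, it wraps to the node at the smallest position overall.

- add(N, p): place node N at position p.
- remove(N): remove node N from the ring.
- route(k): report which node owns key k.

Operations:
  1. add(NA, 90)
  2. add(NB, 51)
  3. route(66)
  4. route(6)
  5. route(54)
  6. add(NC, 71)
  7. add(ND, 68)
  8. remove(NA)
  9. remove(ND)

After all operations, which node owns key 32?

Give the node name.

Answer: NB

Derivation:
Op 1: add NA@90 -> ring=[90:NA]
Op 2: add NB@51 -> ring=[51:NB,90:NA]
Op 3: route key 66: smallest pos >= 66 is 90 -> NA
Op 4: route key 6: smallest pos >= 6 is 51 -> NB
Op 5: route key 54: smallest pos >= 54 is 90 -> NA
Op 6: add NC@71 -> ring=[51:NB,71:NC,90:NA]
Op 7: add ND@68 -> ring=[51:NB,68:ND,71:NC,90:NA]
Op 8: remove NA -> ring=[51:NB,68:ND,71:NC]
Op 9: remove ND -> ring=[51:NB,71:NC]
Final route key 32: smallest pos >= 32 is 51 -> NB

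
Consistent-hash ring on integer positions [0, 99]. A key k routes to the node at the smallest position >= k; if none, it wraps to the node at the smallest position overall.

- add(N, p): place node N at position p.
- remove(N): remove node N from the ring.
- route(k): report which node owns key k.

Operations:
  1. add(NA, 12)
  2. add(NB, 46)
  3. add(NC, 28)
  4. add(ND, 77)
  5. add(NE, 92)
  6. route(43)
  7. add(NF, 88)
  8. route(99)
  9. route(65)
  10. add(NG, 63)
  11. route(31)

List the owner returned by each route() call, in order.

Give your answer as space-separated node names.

Answer: NB NA ND NB

Derivation:
Op 1: add NA@12 -> ring=[12:NA]
Op 2: add NB@46 -> ring=[12:NA,46:NB]
Op 3: add NC@28 -> ring=[12:NA,28:NC,46:NB]
Op 4: add ND@77 -> ring=[12:NA,28:NC,46:NB,77:ND]
Op 5: add NE@92 -> ring=[12:NA,28:NC,46:NB,77:ND,92:NE]
Op 6: route key 43: smallest pos >= 43 is 46 -> NB
Op 7: add NF@88 -> ring=[12:NA,28:NC,46:NB,77:ND,88:NF,92:NE]
Op 8: route key 99: none >= 99, wrap to smallest pos 12 -> NA
Op 9: route key 65: smallest pos >= 65 is 77 -> ND
Op 10: add NG@63 -> ring=[12:NA,28:NC,46:NB,63:NG,77:ND,88:NF,92:NE]
Op 11: route key 31: smallest pos >= 31 is 46 -> NB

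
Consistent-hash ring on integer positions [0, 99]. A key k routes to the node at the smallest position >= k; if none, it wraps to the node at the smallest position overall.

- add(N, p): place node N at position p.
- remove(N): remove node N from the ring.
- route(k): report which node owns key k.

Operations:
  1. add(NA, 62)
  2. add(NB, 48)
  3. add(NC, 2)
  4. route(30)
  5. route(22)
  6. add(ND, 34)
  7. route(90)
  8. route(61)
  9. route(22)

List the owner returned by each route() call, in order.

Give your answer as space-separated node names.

Op 1: add NA@62 -> ring=[62:NA]
Op 2: add NB@48 -> ring=[48:NB,62:NA]
Op 3: add NC@2 -> ring=[2:NC,48:NB,62:NA]
Op 4: route key 30: smallest pos >= 30 is 48 -> NB
Op 5: route key 22: smallest pos >= 22 is 48 -> NB
Op 6: add ND@34 -> ring=[2:NC,34:ND,48:NB,62:NA]
Op 7: route key 90: none >= 90, wrap to smallest pos 2 -> NC
Op 8: route key 61: smallest pos >= 61 is 62 -> NA
Op 9: route key 22: smallest pos >= 22 is 34 -> ND

Answer: NB NB NC NA ND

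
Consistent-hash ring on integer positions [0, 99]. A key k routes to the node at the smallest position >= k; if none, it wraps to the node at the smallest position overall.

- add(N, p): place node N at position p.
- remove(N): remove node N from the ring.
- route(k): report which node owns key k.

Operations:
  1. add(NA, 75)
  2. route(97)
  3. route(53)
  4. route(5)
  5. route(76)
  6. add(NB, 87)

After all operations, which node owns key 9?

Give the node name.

Answer: NA

Derivation:
Op 1: add NA@75 -> ring=[75:NA]
Op 2: route key 97: none >= 97, wrap to smallest pos 75 -> NA
Op 3: route key 53: smallest pos >= 53 is 75 -> NA
Op 4: route key 5: smallest pos >= 5 is 75 -> NA
Op 5: route key 76: none >= 76, wrap to smallest pos 75 -> NA
Op 6: add NB@87 -> ring=[75:NA,87:NB]
Final route key 9: smallest pos >= 9 is 75 -> NA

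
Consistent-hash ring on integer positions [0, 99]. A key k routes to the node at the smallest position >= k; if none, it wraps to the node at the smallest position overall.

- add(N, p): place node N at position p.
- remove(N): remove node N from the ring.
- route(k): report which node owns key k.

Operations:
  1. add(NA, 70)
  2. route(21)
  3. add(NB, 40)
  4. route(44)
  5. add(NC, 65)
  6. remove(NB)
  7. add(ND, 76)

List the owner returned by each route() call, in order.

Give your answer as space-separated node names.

Op 1: add NA@70 -> ring=[70:NA]
Op 2: route key 21: smallest pos >= 21 is 70 -> NA
Op 3: add NB@40 -> ring=[40:NB,70:NA]
Op 4: route key 44: smallest pos >= 44 is 70 -> NA
Op 5: add NC@65 -> ring=[40:NB,65:NC,70:NA]
Op 6: remove NB -> ring=[65:NC,70:NA]
Op 7: add ND@76 -> ring=[65:NC,70:NA,76:ND]

Answer: NA NA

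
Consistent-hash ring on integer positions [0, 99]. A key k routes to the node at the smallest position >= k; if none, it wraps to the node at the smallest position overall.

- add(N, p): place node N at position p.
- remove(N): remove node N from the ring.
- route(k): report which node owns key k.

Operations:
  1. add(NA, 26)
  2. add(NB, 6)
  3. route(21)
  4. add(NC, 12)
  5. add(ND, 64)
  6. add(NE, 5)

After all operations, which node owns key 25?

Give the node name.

Op 1: add NA@26 -> ring=[26:NA]
Op 2: add NB@6 -> ring=[6:NB,26:NA]
Op 3: route key 21: smallest pos >= 21 is 26 -> NA
Op 4: add NC@12 -> ring=[6:NB,12:NC,26:NA]
Op 5: add ND@64 -> ring=[6:NB,12:NC,26:NA,64:ND]
Op 6: add NE@5 -> ring=[5:NE,6:NB,12:NC,26:NA,64:ND]
Final route key 25: smallest pos >= 25 is 26 -> NA

Answer: NA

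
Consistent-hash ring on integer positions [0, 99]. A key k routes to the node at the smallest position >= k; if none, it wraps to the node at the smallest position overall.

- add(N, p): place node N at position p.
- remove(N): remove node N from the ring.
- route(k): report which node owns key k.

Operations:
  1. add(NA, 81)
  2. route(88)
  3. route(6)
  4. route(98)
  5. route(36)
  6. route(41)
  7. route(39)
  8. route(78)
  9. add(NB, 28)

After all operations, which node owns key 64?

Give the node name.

Op 1: add NA@81 -> ring=[81:NA]
Op 2: route key 88: none >= 88, wrap to smallest pos 81 -> NA
Op 3: route key 6: smallest pos >= 6 is 81 -> NA
Op 4: route key 98: none >= 98, wrap to smallest pos 81 -> NA
Op 5: route key 36: smallest pos >= 36 is 81 -> NA
Op 6: route key 41: smallest pos >= 41 is 81 -> NA
Op 7: route key 39: smallest pos >= 39 is 81 -> NA
Op 8: route key 78: smallest pos >= 78 is 81 -> NA
Op 9: add NB@28 -> ring=[28:NB,81:NA]
Final route key 64: smallest pos >= 64 is 81 -> NA

Answer: NA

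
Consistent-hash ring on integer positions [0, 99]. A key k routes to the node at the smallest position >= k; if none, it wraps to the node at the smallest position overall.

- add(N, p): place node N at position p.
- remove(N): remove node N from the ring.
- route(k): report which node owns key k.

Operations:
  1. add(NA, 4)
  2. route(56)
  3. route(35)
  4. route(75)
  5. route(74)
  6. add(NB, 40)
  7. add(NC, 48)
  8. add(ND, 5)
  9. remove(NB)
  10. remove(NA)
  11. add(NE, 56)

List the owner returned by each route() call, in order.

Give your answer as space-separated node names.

Answer: NA NA NA NA

Derivation:
Op 1: add NA@4 -> ring=[4:NA]
Op 2: route key 56: none >= 56, wrap to smallest pos 4 -> NA
Op 3: route key 35: none >= 35, wrap to smallest pos 4 -> NA
Op 4: route key 75: none >= 75, wrap to smallest pos 4 -> NA
Op 5: route key 74: none >= 74, wrap to smallest pos 4 -> NA
Op 6: add NB@40 -> ring=[4:NA,40:NB]
Op 7: add NC@48 -> ring=[4:NA,40:NB,48:NC]
Op 8: add ND@5 -> ring=[4:NA,5:ND,40:NB,48:NC]
Op 9: remove NB -> ring=[4:NA,5:ND,48:NC]
Op 10: remove NA -> ring=[5:ND,48:NC]
Op 11: add NE@56 -> ring=[5:ND,48:NC,56:NE]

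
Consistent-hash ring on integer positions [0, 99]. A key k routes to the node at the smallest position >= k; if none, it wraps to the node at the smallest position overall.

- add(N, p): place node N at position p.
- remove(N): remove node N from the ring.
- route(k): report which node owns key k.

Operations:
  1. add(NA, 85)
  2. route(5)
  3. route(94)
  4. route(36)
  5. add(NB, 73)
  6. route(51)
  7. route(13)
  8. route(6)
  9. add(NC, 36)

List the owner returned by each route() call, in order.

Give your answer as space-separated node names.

Op 1: add NA@85 -> ring=[85:NA]
Op 2: route key 5: smallest pos >= 5 is 85 -> NA
Op 3: route key 94: none >= 94, wrap to smallest pos 85 -> NA
Op 4: route key 36: smallest pos >= 36 is 85 -> NA
Op 5: add NB@73 -> ring=[73:NB,85:NA]
Op 6: route key 51: smallest pos >= 51 is 73 -> NB
Op 7: route key 13: smallest pos >= 13 is 73 -> NB
Op 8: route key 6: smallest pos >= 6 is 73 -> NB
Op 9: add NC@36 -> ring=[36:NC,73:NB,85:NA]

Answer: NA NA NA NB NB NB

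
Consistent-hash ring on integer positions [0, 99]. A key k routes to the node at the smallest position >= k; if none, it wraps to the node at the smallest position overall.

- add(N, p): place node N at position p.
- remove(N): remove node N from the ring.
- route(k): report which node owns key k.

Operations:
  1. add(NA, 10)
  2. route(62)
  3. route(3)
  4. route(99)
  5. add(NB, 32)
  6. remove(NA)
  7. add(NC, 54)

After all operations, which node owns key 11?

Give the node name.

Op 1: add NA@10 -> ring=[10:NA]
Op 2: route key 62: none >= 62, wrap to smallest pos 10 -> NA
Op 3: route key 3: smallest pos >= 3 is 10 -> NA
Op 4: route key 99: none >= 99, wrap to smallest pos 10 -> NA
Op 5: add NB@32 -> ring=[10:NA,32:NB]
Op 6: remove NA -> ring=[32:NB]
Op 7: add NC@54 -> ring=[32:NB,54:NC]
Final route key 11: smallest pos >= 11 is 32 -> NB

Answer: NB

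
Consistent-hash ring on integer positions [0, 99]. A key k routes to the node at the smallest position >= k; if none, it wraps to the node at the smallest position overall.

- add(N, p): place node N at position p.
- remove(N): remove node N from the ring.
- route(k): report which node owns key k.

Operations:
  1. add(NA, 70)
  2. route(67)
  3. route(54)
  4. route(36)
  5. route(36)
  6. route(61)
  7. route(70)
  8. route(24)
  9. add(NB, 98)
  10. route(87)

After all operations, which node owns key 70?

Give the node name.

Op 1: add NA@70 -> ring=[70:NA]
Op 2: route key 67: smallest pos >= 67 is 70 -> NA
Op 3: route key 54: smallest pos >= 54 is 70 -> NA
Op 4: route key 36: smallest pos >= 36 is 70 -> NA
Op 5: route key 36: smallest pos >= 36 is 70 -> NA
Op 6: route key 61: smallest pos >= 61 is 70 -> NA
Op 7: route key 70: smallest pos >= 70 is 70 -> NA
Op 8: route key 24: smallest pos >= 24 is 70 -> NA
Op 9: add NB@98 -> ring=[70:NA,98:NB]
Op 10: route key 87: smallest pos >= 87 is 98 -> NB
Final route key 70: smallest pos >= 70 is 70 -> NA

Answer: NA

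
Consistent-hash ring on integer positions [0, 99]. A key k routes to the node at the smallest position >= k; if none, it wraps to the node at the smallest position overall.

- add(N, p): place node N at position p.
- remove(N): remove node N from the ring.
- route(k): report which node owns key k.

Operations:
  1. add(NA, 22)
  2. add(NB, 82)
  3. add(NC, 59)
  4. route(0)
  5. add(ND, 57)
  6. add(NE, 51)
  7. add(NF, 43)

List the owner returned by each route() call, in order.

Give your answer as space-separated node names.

Answer: NA

Derivation:
Op 1: add NA@22 -> ring=[22:NA]
Op 2: add NB@82 -> ring=[22:NA,82:NB]
Op 3: add NC@59 -> ring=[22:NA,59:NC,82:NB]
Op 4: route key 0: smallest pos >= 0 is 22 -> NA
Op 5: add ND@57 -> ring=[22:NA,57:ND,59:NC,82:NB]
Op 6: add NE@51 -> ring=[22:NA,51:NE,57:ND,59:NC,82:NB]
Op 7: add NF@43 -> ring=[22:NA,43:NF,51:NE,57:ND,59:NC,82:NB]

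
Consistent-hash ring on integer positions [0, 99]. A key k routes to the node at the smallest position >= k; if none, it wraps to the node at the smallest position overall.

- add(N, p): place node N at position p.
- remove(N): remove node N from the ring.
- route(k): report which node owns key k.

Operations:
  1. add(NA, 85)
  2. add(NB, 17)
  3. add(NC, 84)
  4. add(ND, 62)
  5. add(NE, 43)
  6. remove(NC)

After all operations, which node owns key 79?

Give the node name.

Op 1: add NA@85 -> ring=[85:NA]
Op 2: add NB@17 -> ring=[17:NB,85:NA]
Op 3: add NC@84 -> ring=[17:NB,84:NC,85:NA]
Op 4: add ND@62 -> ring=[17:NB,62:ND,84:NC,85:NA]
Op 5: add NE@43 -> ring=[17:NB,43:NE,62:ND,84:NC,85:NA]
Op 6: remove NC -> ring=[17:NB,43:NE,62:ND,85:NA]
Final route key 79: smallest pos >= 79 is 85 -> NA

Answer: NA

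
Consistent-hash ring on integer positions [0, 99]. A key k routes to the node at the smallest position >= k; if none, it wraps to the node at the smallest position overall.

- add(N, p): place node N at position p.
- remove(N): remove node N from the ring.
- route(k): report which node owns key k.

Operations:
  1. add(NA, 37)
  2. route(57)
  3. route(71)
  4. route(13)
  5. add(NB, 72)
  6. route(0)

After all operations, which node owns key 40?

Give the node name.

Op 1: add NA@37 -> ring=[37:NA]
Op 2: route key 57: none >= 57, wrap to smallest pos 37 -> NA
Op 3: route key 71: none >= 71, wrap to smallest pos 37 -> NA
Op 4: route key 13: smallest pos >= 13 is 37 -> NA
Op 5: add NB@72 -> ring=[37:NA,72:NB]
Op 6: route key 0: smallest pos >= 0 is 37 -> NA
Final route key 40: smallest pos >= 40 is 72 -> NB

Answer: NB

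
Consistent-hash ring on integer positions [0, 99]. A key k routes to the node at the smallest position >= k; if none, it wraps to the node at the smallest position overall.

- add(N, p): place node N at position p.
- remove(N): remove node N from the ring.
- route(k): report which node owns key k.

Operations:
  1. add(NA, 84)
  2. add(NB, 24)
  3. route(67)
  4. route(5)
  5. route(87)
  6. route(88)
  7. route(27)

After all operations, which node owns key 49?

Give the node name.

Answer: NA

Derivation:
Op 1: add NA@84 -> ring=[84:NA]
Op 2: add NB@24 -> ring=[24:NB,84:NA]
Op 3: route key 67: smallest pos >= 67 is 84 -> NA
Op 4: route key 5: smallest pos >= 5 is 24 -> NB
Op 5: route key 87: none >= 87, wrap to smallest pos 24 -> NB
Op 6: route key 88: none >= 88, wrap to smallest pos 24 -> NB
Op 7: route key 27: smallest pos >= 27 is 84 -> NA
Final route key 49: smallest pos >= 49 is 84 -> NA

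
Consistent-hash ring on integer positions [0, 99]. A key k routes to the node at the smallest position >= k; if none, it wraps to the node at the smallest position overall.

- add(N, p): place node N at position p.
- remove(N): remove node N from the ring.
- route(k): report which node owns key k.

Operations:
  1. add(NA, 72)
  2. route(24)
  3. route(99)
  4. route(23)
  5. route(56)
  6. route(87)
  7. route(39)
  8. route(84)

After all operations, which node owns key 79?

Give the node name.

Answer: NA

Derivation:
Op 1: add NA@72 -> ring=[72:NA]
Op 2: route key 24: smallest pos >= 24 is 72 -> NA
Op 3: route key 99: none >= 99, wrap to smallest pos 72 -> NA
Op 4: route key 23: smallest pos >= 23 is 72 -> NA
Op 5: route key 56: smallest pos >= 56 is 72 -> NA
Op 6: route key 87: none >= 87, wrap to smallest pos 72 -> NA
Op 7: route key 39: smallest pos >= 39 is 72 -> NA
Op 8: route key 84: none >= 84, wrap to smallest pos 72 -> NA
Final route key 79: none >= 79, wrap to smallest pos 72 -> NA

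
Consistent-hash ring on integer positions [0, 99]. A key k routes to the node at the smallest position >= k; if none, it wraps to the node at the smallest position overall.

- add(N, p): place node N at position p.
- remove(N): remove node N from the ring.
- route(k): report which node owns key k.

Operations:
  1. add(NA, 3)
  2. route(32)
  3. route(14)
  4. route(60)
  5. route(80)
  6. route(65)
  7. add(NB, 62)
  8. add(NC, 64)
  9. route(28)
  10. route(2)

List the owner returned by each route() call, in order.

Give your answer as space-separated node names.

Answer: NA NA NA NA NA NB NA

Derivation:
Op 1: add NA@3 -> ring=[3:NA]
Op 2: route key 32: none >= 32, wrap to smallest pos 3 -> NA
Op 3: route key 14: none >= 14, wrap to smallest pos 3 -> NA
Op 4: route key 60: none >= 60, wrap to smallest pos 3 -> NA
Op 5: route key 80: none >= 80, wrap to smallest pos 3 -> NA
Op 6: route key 65: none >= 65, wrap to smallest pos 3 -> NA
Op 7: add NB@62 -> ring=[3:NA,62:NB]
Op 8: add NC@64 -> ring=[3:NA,62:NB,64:NC]
Op 9: route key 28: smallest pos >= 28 is 62 -> NB
Op 10: route key 2: smallest pos >= 2 is 3 -> NA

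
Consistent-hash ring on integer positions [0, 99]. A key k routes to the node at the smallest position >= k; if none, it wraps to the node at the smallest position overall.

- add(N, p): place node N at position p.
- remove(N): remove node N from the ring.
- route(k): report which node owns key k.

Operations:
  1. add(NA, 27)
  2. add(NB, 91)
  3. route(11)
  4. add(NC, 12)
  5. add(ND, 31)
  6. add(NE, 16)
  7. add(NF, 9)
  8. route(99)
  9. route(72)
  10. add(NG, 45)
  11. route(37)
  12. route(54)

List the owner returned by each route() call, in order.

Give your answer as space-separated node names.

Op 1: add NA@27 -> ring=[27:NA]
Op 2: add NB@91 -> ring=[27:NA,91:NB]
Op 3: route key 11: smallest pos >= 11 is 27 -> NA
Op 4: add NC@12 -> ring=[12:NC,27:NA,91:NB]
Op 5: add ND@31 -> ring=[12:NC,27:NA,31:ND,91:NB]
Op 6: add NE@16 -> ring=[12:NC,16:NE,27:NA,31:ND,91:NB]
Op 7: add NF@9 -> ring=[9:NF,12:NC,16:NE,27:NA,31:ND,91:NB]
Op 8: route key 99: none >= 99, wrap to smallest pos 9 -> NF
Op 9: route key 72: smallest pos >= 72 is 91 -> NB
Op 10: add NG@45 -> ring=[9:NF,12:NC,16:NE,27:NA,31:ND,45:NG,91:NB]
Op 11: route key 37: smallest pos >= 37 is 45 -> NG
Op 12: route key 54: smallest pos >= 54 is 91 -> NB

Answer: NA NF NB NG NB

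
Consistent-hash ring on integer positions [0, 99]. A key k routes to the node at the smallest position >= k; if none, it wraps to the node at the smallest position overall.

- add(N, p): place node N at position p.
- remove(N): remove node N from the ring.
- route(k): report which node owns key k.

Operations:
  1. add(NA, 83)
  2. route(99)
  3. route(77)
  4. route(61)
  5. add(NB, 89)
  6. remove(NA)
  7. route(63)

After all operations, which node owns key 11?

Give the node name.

Op 1: add NA@83 -> ring=[83:NA]
Op 2: route key 99: none >= 99, wrap to smallest pos 83 -> NA
Op 3: route key 77: smallest pos >= 77 is 83 -> NA
Op 4: route key 61: smallest pos >= 61 is 83 -> NA
Op 5: add NB@89 -> ring=[83:NA,89:NB]
Op 6: remove NA -> ring=[89:NB]
Op 7: route key 63: smallest pos >= 63 is 89 -> NB
Final route key 11: smallest pos >= 11 is 89 -> NB

Answer: NB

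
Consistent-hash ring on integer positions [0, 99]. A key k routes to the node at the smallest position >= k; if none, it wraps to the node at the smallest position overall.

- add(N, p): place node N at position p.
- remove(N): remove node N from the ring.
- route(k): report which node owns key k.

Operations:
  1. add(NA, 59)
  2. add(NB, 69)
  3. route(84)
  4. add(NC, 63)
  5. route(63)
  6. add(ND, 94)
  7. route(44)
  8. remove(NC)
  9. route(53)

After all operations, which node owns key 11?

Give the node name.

Op 1: add NA@59 -> ring=[59:NA]
Op 2: add NB@69 -> ring=[59:NA,69:NB]
Op 3: route key 84: none >= 84, wrap to smallest pos 59 -> NA
Op 4: add NC@63 -> ring=[59:NA,63:NC,69:NB]
Op 5: route key 63: smallest pos >= 63 is 63 -> NC
Op 6: add ND@94 -> ring=[59:NA,63:NC,69:NB,94:ND]
Op 7: route key 44: smallest pos >= 44 is 59 -> NA
Op 8: remove NC -> ring=[59:NA,69:NB,94:ND]
Op 9: route key 53: smallest pos >= 53 is 59 -> NA
Final route key 11: smallest pos >= 11 is 59 -> NA

Answer: NA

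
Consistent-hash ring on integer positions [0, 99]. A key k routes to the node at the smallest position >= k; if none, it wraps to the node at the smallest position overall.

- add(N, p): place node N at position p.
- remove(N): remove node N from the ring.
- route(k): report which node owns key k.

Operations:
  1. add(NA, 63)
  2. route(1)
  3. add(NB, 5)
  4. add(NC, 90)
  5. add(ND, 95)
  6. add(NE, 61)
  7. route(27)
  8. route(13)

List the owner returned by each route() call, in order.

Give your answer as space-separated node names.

Op 1: add NA@63 -> ring=[63:NA]
Op 2: route key 1: smallest pos >= 1 is 63 -> NA
Op 3: add NB@5 -> ring=[5:NB,63:NA]
Op 4: add NC@90 -> ring=[5:NB,63:NA,90:NC]
Op 5: add ND@95 -> ring=[5:NB,63:NA,90:NC,95:ND]
Op 6: add NE@61 -> ring=[5:NB,61:NE,63:NA,90:NC,95:ND]
Op 7: route key 27: smallest pos >= 27 is 61 -> NE
Op 8: route key 13: smallest pos >= 13 is 61 -> NE

Answer: NA NE NE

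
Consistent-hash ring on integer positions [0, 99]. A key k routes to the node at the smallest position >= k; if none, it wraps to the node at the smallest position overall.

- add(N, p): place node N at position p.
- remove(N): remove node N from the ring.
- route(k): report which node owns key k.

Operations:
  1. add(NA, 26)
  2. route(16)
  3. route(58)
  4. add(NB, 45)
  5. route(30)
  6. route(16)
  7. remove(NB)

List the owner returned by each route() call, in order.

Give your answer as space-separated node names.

Op 1: add NA@26 -> ring=[26:NA]
Op 2: route key 16: smallest pos >= 16 is 26 -> NA
Op 3: route key 58: none >= 58, wrap to smallest pos 26 -> NA
Op 4: add NB@45 -> ring=[26:NA,45:NB]
Op 5: route key 30: smallest pos >= 30 is 45 -> NB
Op 6: route key 16: smallest pos >= 16 is 26 -> NA
Op 7: remove NB -> ring=[26:NA]

Answer: NA NA NB NA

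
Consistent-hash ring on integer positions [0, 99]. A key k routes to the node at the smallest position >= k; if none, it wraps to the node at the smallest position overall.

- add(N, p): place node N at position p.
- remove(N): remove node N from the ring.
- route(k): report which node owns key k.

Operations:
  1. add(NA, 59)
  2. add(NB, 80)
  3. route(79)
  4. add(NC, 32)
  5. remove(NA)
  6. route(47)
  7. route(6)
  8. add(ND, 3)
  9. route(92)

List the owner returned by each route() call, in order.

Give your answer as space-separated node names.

Answer: NB NB NC ND

Derivation:
Op 1: add NA@59 -> ring=[59:NA]
Op 2: add NB@80 -> ring=[59:NA,80:NB]
Op 3: route key 79: smallest pos >= 79 is 80 -> NB
Op 4: add NC@32 -> ring=[32:NC,59:NA,80:NB]
Op 5: remove NA -> ring=[32:NC,80:NB]
Op 6: route key 47: smallest pos >= 47 is 80 -> NB
Op 7: route key 6: smallest pos >= 6 is 32 -> NC
Op 8: add ND@3 -> ring=[3:ND,32:NC,80:NB]
Op 9: route key 92: none >= 92, wrap to smallest pos 3 -> ND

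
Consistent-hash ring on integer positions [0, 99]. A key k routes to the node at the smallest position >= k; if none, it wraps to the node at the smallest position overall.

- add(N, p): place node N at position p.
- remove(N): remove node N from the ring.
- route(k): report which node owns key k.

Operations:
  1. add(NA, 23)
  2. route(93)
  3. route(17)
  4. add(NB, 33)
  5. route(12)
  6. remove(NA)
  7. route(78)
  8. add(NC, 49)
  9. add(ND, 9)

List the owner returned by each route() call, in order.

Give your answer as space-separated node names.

Op 1: add NA@23 -> ring=[23:NA]
Op 2: route key 93: none >= 93, wrap to smallest pos 23 -> NA
Op 3: route key 17: smallest pos >= 17 is 23 -> NA
Op 4: add NB@33 -> ring=[23:NA,33:NB]
Op 5: route key 12: smallest pos >= 12 is 23 -> NA
Op 6: remove NA -> ring=[33:NB]
Op 7: route key 78: none >= 78, wrap to smallest pos 33 -> NB
Op 8: add NC@49 -> ring=[33:NB,49:NC]
Op 9: add ND@9 -> ring=[9:ND,33:NB,49:NC]

Answer: NA NA NA NB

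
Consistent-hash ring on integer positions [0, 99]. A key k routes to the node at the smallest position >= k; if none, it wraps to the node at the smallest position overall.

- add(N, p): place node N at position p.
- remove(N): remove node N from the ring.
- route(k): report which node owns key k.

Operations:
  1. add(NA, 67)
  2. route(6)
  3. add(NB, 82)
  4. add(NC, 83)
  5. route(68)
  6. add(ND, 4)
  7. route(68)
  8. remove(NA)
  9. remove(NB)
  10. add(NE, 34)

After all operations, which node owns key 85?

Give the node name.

Answer: ND

Derivation:
Op 1: add NA@67 -> ring=[67:NA]
Op 2: route key 6: smallest pos >= 6 is 67 -> NA
Op 3: add NB@82 -> ring=[67:NA,82:NB]
Op 4: add NC@83 -> ring=[67:NA,82:NB,83:NC]
Op 5: route key 68: smallest pos >= 68 is 82 -> NB
Op 6: add ND@4 -> ring=[4:ND,67:NA,82:NB,83:NC]
Op 7: route key 68: smallest pos >= 68 is 82 -> NB
Op 8: remove NA -> ring=[4:ND,82:NB,83:NC]
Op 9: remove NB -> ring=[4:ND,83:NC]
Op 10: add NE@34 -> ring=[4:ND,34:NE,83:NC]
Final route key 85: none >= 85, wrap to smallest pos 4 -> ND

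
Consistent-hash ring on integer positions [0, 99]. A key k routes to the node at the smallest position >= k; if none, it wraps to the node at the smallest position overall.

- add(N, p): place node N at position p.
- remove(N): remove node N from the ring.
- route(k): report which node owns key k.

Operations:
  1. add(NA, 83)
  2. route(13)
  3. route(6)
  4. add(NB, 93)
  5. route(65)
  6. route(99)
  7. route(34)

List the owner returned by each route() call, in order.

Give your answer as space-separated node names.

Op 1: add NA@83 -> ring=[83:NA]
Op 2: route key 13: smallest pos >= 13 is 83 -> NA
Op 3: route key 6: smallest pos >= 6 is 83 -> NA
Op 4: add NB@93 -> ring=[83:NA,93:NB]
Op 5: route key 65: smallest pos >= 65 is 83 -> NA
Op 6: route key 99: none >= 99, wrap to smallest pos 83 -> NA
Op 7: route key 34: smallest pos >= 34 is 83 -> NA

Answer: NA NA NA NA NA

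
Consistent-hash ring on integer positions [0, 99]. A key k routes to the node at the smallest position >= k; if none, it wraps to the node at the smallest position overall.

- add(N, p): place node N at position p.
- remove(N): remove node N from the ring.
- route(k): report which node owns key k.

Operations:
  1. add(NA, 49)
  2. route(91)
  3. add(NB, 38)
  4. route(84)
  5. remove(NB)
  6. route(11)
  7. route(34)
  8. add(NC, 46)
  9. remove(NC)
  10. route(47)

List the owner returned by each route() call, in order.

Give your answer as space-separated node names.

Op 1: add NA@49 -> ring=[49:NA]
Op 2: route key 91: none >= 91, wrap to smallest pos 49 -> NA
Op 3: add NB@38 -> ring=[38:NB,49:NA]
Op 4: route key 84: none >= 84, wrap to smallest pos 38 -> NB
Op 5: remove NB -> ring=[49:NA]
Op 6: route key 11: smallest pos >= 11 is 49 -> NA
Op 7: route key 34: smallest pos >= 34 is 49 -> NA
Op 8: add NC@46 -> ring=[46:NC,49:NA]
Op 9: remove NC -> ring=[49:NA]
Op 10: route key 47: smallest pos >= 47 is 49 -> NA

Answer: NA NB NA NA NA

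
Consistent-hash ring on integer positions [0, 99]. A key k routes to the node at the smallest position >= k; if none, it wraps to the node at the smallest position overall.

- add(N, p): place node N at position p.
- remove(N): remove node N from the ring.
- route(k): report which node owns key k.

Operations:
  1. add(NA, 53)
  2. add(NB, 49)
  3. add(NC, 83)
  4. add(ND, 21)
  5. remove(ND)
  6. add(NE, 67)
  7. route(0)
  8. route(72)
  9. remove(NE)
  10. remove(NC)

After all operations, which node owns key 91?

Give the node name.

Answer: NB

Derivation:
Op 1: add NA@53 -> ring=[53:NA]
Op 2: add NB@49 -> ring=[49:NB,53:NA]
Op 3: add NC@83 -> ring=[49:NB,53:NA,83:NC]
Op 4: add ND@21 -> ring=[21:ND,49:NB,53:NA,83:NC]
Op 5: remove ND -> ring=[49:NB,53:NA,83:NC]
Op 6: add NE@67 -> ring=[49:NB,53:NA,67:NE,83:NC]
Op 7: route key 0: smallest pos >= 0 is 49 -> NB
Op 8: route key 72: smallest pos >= 72 is 83 -> NC
Op 9: remove NE -> ring=[49:NB,53:NA,83:NC]
Op 10: remove NC -> ring=[49:NB,53:NA]
Final route key 91: none >= 91, wrap to smallest pos 49 -> NB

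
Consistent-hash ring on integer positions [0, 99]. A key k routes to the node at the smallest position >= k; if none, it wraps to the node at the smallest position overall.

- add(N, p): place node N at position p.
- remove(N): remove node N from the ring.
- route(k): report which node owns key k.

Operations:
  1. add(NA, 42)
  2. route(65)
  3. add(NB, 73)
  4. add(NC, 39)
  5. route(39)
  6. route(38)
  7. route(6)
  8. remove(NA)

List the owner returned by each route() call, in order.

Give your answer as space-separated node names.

Op 1: add NA@42 -> ring=[42:NA]
Op 2: route key 65: none >= 65, wrap to smallest pos 42 -> NA
Op 3: add NB@73 -> ring=[42:NA,73:NB]
Op 4: add NC@39 -> ring=[39:NC,42:NA,73:NB]
Op 5: route key 39: smallest pos >= 39 is 39 -> NC
Op 6: route key 38: smallest pos >= 38 is 39 -> NC
Op 7: route key 6: smallest pos >= 6 is 39 -> NC
Op 8: remove NA -> ring=[39:NC,73:NB]

Answer: NA NC NC NC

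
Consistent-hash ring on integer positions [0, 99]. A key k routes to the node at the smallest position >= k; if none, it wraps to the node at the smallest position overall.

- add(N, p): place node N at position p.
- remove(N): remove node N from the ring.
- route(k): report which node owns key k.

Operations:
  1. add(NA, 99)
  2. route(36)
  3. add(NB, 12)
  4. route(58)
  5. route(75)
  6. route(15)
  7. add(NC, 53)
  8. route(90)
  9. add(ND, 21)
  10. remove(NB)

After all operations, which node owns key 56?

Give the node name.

Op 1: add NA@99 -> ring=[99:NA]
Op 2: route key 36: smallest pos >= 36 is 99 -> NA
Op 3: add NB@12 -> ring=[12:NB,99:NA]
Op 4: route key 58: smallest pos >= 58 is 99 -> NA
Op 5: route key 75: smallest pos >= 75 is 99 -> NA
Op 6: route key 15: smallest pos >= 15 is 99 -> NA
Op 7: add NC@53 -> ring=[12:NB,53:NC,99:NA]
Op 8: route key 90: smallest pos >= 90 is 99 -> NA
Op 9: add ND@21 -> ring=[12:NB,21:ND,53:NC,99:NA]
Op 10: remove NB -> ring=[21:ND,53:NC,99:NA]
Final route key 56: smallest pos >= 56 is 99 -> NA

Answer: NA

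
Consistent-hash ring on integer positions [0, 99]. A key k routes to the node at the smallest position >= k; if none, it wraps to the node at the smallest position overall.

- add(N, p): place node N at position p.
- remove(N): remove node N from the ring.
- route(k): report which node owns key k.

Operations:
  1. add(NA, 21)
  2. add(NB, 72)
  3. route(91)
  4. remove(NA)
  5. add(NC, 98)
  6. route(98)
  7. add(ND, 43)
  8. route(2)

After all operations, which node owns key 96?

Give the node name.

Answer: NC

Derivation:
Op 1: add NA@21 -> ring=[21:NA]
Op 2: add NB@72 -> ring=[21:NA,72:NB]
Op 3: route key 91: none >= 91, wrap to smallest pos 21 -> NA
Op 4: remove NA -> ring=[72:NB]
Op 5: add NC@98 -> ring=[72:NB,98:NC]
Op 6: route key 98: smallest pos >= 98 is 98 -> NC
Op 7: add ND@43 -> ring=[43:ND,72:NB,98:NC]
Op 8: route key 2: smallest pos >= 2 is 43 -> ND
Final route key 96: smallest pos >= 96 is 98 -> NC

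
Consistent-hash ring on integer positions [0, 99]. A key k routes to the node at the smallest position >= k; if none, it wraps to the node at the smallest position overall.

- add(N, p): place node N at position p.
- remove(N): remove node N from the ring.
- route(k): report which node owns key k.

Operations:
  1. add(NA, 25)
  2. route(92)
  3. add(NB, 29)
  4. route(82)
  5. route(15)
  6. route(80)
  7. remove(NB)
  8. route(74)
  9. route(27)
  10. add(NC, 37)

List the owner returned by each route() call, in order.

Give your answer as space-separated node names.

Op 1: add NA@25 -> ring=[25:NA]
Op 2: route key 92: none >= 92, wrap to smallest pos 25 -> NA
Op 3: add NB@29 -> ring=[25:NA,29:NB]
Op 4: route key 82: none >= 82, wrap to smallest pos 25 -> NA
Op 5: route key 15: smallest pos >= 15 is 25 -> NA
Op 6: route key 80: none >= 80, wrap to smallest pos 25 -> NA
Op 7: remove NB -> ring=[25:NA]
Op 8: route key 74: none >= 74, wrap to smallest pos 25 -> NA
Op 9: route key 27: none >= 27, wrap to smallest pos 25 -> NA
Op 10: add NC@37 -> ring=[25:NA,37:NC]

Answer: NA NA NA NA NA NA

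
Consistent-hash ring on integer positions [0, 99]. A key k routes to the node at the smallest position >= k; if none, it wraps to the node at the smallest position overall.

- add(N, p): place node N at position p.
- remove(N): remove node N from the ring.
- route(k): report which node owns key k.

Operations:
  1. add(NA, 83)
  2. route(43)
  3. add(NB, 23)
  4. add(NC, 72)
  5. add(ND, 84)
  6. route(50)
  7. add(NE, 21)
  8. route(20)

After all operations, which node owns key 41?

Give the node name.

Op 1: add NA@83 -> ring=[83:NA]
Op 2: route key 43: smallest pos >= 43 is 83 -> NA
Op 3: add NB@23 -> ring=[23:NB,83:NA]
Op 4: add NC@72 -> ring=[23:NB,72:NC,83:NA]
Op 5: add ND@84 -> ring=[23:NB,72:NC,83:NA,84:ND]
Op 6: route key 50: smallest pos >= 50 is 72 -> NC
Op 7: add NE@21 -> ring=[21:NE,23:NB,72:NC,83:NA,84:ND]
Op 8: route key 20: smallest pos >= 20 is 21 -> NE
Final route key 41: smallest pos >= 41 is 72 -> NC

Answer: NC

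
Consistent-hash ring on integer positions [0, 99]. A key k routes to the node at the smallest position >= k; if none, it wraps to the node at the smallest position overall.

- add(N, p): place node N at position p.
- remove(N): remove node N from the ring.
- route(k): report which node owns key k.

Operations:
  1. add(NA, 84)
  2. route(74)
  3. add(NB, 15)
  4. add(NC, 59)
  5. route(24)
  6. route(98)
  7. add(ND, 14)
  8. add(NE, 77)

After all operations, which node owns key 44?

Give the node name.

Op 1: add NA@84 -> ring=[84:NA]
Op 2: route key 74: smallest pos >= 74 is 84 -> NA
Op 3: add NB@15 -> ring=[15:NB,84:NA]
Op 4: add NC@59 -> ring=[15:NB,59:NC,84:NA]
Op 5: route key 24: smallest pos >= 24 is 59 -> NC
Op 6: route key 98: none >= 98, wrap to smallest pos 15 -> NB
Op 7: add ND@14 -> ring=[14:ND,15:NB,59:NC,84:NA]
Op 8: add NE@77 -> ring=[14:ND,15:NB,59:NC,77:NE,84:NA]
Final route key 44: smallest pos >= 44 is 59 -> NC

Answer: NC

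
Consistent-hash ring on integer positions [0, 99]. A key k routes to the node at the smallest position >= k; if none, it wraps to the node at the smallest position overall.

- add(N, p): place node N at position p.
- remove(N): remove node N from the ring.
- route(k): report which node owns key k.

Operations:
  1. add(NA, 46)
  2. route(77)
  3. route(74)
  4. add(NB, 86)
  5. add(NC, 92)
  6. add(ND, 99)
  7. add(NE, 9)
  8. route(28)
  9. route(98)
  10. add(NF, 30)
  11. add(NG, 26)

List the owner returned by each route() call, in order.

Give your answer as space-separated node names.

Answer: NA NA NA ND

Derivation:
Op 1: add NA@46 -> ring=[46:NA]
Op 2: route key 77: none >= 77, wrap to smallest pos 46 -> NA
Op 3: route key 74: none >= 74, wrap to smallest pos 46 -> NA
Op 4: add NB@86 -> ring=[46:NA,86:NB]
Op 5: add NC@92 -> ring=[46:NA,86:NB,92:NC]
Op 6: add ND@99 -> ring=[46:NA,86:NB,92:NC,99:ND]
Op 7: add NE@9 -> ring=[9:NE,46:NA,86:NB,92:NC,99:ND]
Op 8: route key 28: smallest pos >= 28 is 46 -> NA
Op 9: route key 98: smallest pos >= 98 is 99 -> ND
Op 10: add NF@30 -> ring=[9:NE,30:NF,46:NA,86:NB,92:NC,99:ND]
Op 11: add NG@26 -> ring=[9:NE,26:NG,30:NF,46:NA,86:NB,92:NC,99:ND]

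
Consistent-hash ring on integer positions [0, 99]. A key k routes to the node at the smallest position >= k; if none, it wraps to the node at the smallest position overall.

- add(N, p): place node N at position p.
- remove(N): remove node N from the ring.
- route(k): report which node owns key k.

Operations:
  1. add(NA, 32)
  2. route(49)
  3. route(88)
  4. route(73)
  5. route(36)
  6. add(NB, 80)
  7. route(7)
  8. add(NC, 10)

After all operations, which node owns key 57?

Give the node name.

Op 1: add NA@32 -> ring=[32:NA]
Op 2: route key 49: none >= 49, wrap to smallest pos 32 -> NA
Op 3: route key 88: none >= 88, wrap to smallest pos 32 -> NA
Op 4: route key 73: none >= 73, wrap to smallest pos 32 -> NA
Op 5: route key 36: none >= 36, wrap to smallest pos 32 -> NA
Op 6: add NB@80 -> ring=[32:NA,80:NB]
Op 7: route key 7: smallest pos >= 7 is 32 -> NA
Op 8: add NC@10 -> ring=[10:NC,32:NA,80:NB]
Final route key 57: smallest pos >= 57 is 80 -> NB

Answer: NB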